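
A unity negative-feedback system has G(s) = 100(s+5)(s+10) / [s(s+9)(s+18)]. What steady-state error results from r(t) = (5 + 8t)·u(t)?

0.2592

G(s) has one factor of s in the denominator, so the system is type 1. By superposition:
  • 5: tracked with zero error.
  • 8t: e_ss = 8/K_v with K_v=2500/81 → 0.2592.
Total e_ss = 0.2592.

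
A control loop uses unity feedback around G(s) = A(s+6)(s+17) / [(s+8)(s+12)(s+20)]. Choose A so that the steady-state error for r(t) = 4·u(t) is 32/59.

120

The open loop has no poles at the origin → type 0 system.
K_p = lim_{s→0} G(s) = A·6·17 / (8·12·20) = (17/320)·A.
e_ss = 4/(1 + K_p) = 32/59 ⇒ 1 + (17/320)·A = 7.375 ⇒ A = 120.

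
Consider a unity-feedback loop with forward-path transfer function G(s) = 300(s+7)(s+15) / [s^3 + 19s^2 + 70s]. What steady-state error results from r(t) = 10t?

1/45

Factoring s from the denominator leaves a polynomial with constant term 70, so the system is type 1.
K_v = lim_{s→0} s·G(s) = 300·7·15 / 70 = 450.
e_ss = 10/K_v = 10/450 = 1/45.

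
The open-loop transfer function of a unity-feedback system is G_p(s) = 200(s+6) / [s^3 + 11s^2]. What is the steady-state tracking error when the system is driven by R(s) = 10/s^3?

Factoring s^2 from the denominator leaves a polynomial with constant term 11, so the system is type 2.
K_a = lim_{s→0} s^2·G_p(s) = 200·6 / 11 = 1200/11.
r(t) = 5t^2 gives R(s) = 10/s^3.
e_ss = 10/K_a = 10/(1200/11) = 11/120.

11/120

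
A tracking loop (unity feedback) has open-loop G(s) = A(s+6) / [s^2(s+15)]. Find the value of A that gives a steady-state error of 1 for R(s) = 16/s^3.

40

The open loop has two poles at the origin → type 2 system.
K_a = lim_{s→0} s^2·G(s) = A·6 / (15) = 0.4·A.
e_ss = 16/K_a = 1 ⇒ K_a = 16 ⇒ A = 16/0.4 = 40.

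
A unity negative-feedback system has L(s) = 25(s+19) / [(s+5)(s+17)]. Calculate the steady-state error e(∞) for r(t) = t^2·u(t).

infinity

The open loop has no poles at the origin → type 0 system.
For a type-0 system K_a = 0, so e_ss to a parabolic input is unbounded.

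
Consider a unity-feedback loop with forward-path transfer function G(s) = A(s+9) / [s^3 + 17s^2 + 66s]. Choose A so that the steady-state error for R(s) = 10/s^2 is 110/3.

Factoring s from the denominator leaves a polynomial with constant term 66, so the system is type 1.
K_v = lim_{s→0} s·G(s) = A·9 / 66 = (3/22)·A.
e_ss = 10/K_v = 110/3 ⇒ K_v = 3/11 ⇒ A = (3/11)/(3/22) = 2.

2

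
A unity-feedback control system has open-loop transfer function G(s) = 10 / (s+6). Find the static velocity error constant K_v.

0

No free integrators in G(s): this is a type 0 system.
K_v = lim_{s→0} s·G(s) = 0 (the extra factor of s kills the finite limit).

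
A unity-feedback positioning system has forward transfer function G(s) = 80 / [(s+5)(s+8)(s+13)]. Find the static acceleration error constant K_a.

0

No free integrators in G(s): this is a type 0 system.
K_a = lim_{s→0} s^2·G(s) = 0 (the extra factor of s kills the finite limit).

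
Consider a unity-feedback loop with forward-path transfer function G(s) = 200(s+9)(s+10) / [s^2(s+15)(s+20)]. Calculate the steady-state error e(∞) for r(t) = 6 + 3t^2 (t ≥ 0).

0.1

G(s) has two factors of s in the denominator, so the system is type 2. Taking each input component in turn:
  • 6: tracked with zero error.
  • 3t^2: e_ss = 6/K_a with K_a=60 → 0.1.
Total e_ss = 0.1.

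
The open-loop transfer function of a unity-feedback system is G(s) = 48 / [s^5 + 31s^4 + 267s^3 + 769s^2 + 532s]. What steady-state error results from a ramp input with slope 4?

Factoring s from the denominator leaves a polynomial with constant term 532, so the system is type 1.
K_v = lim_{s→0} s·G(s) = 48 / 532 = 12/133.
e_ss = 4/K_v = 4/(12/133) = 133/3.

133/3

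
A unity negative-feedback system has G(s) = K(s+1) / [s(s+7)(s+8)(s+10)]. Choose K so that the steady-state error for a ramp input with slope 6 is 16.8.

G(s) has one factor of s in the denominator, so the system is type 1.
K_v = lim_{s→0} s·G(s) = K·1 / (7·8·10) = (1/560)·K.
e_ss = 6/K_v = 16.8 ⇒ K_v = 5/14 ⇒ K = (5/14)/(1/560) = 200.

200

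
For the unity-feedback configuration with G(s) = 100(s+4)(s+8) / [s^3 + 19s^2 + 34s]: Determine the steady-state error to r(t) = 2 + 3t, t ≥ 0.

The denominator has no term below 34s — 1 pole at s=0, type 1. By superposition:
  • 2: tracked with zero error.
  • 3t: e_ss = 3/K_v with K_v=1600/17 → 51/1600.
Total e_ss = 51/1600.

51/1600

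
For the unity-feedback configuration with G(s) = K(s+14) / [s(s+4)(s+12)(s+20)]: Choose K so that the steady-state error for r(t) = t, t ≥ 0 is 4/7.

120

G(s) has one factor of s in the denominator, so the system is type 1.
K_v = lim_{s→0} s·G(s) = K·14 / (4·12·20) = (7/480)·K.
e_ss = 1/K_v = 4/7 ⇒ K_v = 1.75 ⇒ K = 1.75/(7/480) = 120.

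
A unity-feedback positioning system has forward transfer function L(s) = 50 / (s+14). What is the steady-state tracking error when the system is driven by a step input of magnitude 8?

1.75

L(s) has no factors of s in the denominator, so the system is type 0.
K_p = lim_{s→0} L(s) = 50 / (14) = 25/7.
e_ss = 8/(1 + K_p) = 8/(32/7) = 1.75.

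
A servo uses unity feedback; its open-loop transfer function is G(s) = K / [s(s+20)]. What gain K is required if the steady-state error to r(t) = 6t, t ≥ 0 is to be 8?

The open loop has one pole at the origin → type 1 system.
K_v = lim_{s→0} s·G(s) = K / (20) = 0.05·K.
e_ss = 6/K_v = 8 ⇒ K_v = 0.75 ⇒ K = 0.75/0.05 = 15.

15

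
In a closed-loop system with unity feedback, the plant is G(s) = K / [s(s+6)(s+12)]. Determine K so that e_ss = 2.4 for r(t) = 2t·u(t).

60

One free integrator in G(s): this is a type 1 system.
K_v = lim_{s→0} s·G(s) = K / (6·12) = (1/72)·K.
e_ss = 2/K_v = 2.4 ⇒ K_v = 5/6 ⇒ K = (5/6)/(1/72) = 60.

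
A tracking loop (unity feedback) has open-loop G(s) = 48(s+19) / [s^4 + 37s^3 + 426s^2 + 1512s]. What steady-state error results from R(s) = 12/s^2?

378/19

Factoring s from the denominator leaves a polynomial with constant term 1512, so the system is type 1.
K_v = lim_{s→0} s·G(s) = 48·19 / 1512 = 38/63.
e_ss = 12/K_v = 12/(38/63) = 378/19.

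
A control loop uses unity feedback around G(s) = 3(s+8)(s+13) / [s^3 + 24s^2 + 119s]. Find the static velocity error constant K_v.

312/119

Factoring s from the denominator leaves a polynomial with constant term 119, so the system is type 1.
K_v = lim_{s→0} s·G(s) = 3·8·13 / 119 = 312/119.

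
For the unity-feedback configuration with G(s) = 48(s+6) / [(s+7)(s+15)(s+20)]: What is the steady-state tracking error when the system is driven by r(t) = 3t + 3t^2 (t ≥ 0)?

infinity

G(s) has no factors of s in the denominator, so the system is type 0. Treating each term separately:
  • 3t: a type-0 system cannot track it, e_ss → ∞.
  • 3t^2: a type-0 system cannot track it, e_ss → ∞.
The unbounded component dominates.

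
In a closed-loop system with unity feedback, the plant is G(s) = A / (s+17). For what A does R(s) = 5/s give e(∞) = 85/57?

The open loop has no poles at the origin → type 0 system.
K_p = lim_{s→0} G(s) = A / (17) = (1/17)·A.
e_ss = 5/(1 + K_p) = 85/57 ⇒ 1 + (1/17)·A = 57/17 ⇒ A = 40.

40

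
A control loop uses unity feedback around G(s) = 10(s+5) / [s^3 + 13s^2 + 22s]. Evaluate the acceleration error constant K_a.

Lowest-order denominator term is 22s, so the open loop has 1 pole at the origin → type 1 system.
K_a = lim_{s→0} s^2·G(s) = 0 (the extra factor of s kills the finite limit).

0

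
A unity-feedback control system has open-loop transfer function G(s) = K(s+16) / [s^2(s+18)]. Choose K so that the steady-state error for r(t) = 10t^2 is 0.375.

60

Two free integrators in G(s): this is a type 2 system.
K_a = lim_{s→0} s^2·G(s) = K·16 / (18) = (8/9)·K.
e_ss = 20/K_a = 0.375 ⇒ K_a = 160/3 ⇒ K = (160/3)/(8/9) = 60.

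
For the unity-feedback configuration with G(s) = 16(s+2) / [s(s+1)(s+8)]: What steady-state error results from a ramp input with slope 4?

System type = 1 (one pole at s=0).
K_v = lim_{s→0} s·G(s) = 16·2 / (1·8) = 4.
e_ss = 4/K_v = 4/4 = 1.

1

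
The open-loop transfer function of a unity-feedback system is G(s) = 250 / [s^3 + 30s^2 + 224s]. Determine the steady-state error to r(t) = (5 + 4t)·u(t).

3.584

Factoring s from the denominator leaves a polynomial with constant term 224, so the system is type 1. Taking each input component in turn:
  • 5: tracked with zero error.
  • 4t: e_ss = 4/K_v with K_v=125/112 → 3.584.
Total e_ss = 3.584.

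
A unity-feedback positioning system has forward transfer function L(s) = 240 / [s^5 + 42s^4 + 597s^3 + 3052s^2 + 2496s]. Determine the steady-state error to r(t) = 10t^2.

infinity

Factoring s from the denominator leaves a polynomial with constant term 2496, so the system is type 1.
K_a = lim_{s→0} s^2·L(s) = 0; the steady-state error to this parabolic input grows without bound.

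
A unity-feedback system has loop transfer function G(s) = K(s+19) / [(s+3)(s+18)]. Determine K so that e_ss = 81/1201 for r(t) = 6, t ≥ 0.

250

System type = 0 (no poles at s=0).
K_p = lim_{s→0} G(s) = K·19 / (3·18) = (19/54)·K.
e_ss = 6/(1 + K_p) = 81/1201 ⇒ 1 + (19/54)·K = 2402/27 ⇒ K = 250.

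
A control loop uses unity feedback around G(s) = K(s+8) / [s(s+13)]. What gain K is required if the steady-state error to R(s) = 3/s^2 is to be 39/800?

One free integrator in G(s): this is a type 1 system.
K_v = lim_{s→0} s·G(s) = K·8 / (13) = (8/13)·K.
e_ss = 3/K_v = 39/800 ⇒ K_v = 800/13 ⇒ K = (800/13)/(8/13) = 100.

100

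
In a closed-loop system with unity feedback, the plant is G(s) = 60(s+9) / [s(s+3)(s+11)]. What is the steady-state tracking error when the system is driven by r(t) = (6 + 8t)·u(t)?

22/45

G(s) has one factor of s in the denominator, so the system is type 1. Treating each term separately:
  • 6: tracked with zero error.
  • 8t: e_ss = 8/K_v with K_v=180/11 → 22/45.
Total e_ss = 22/45.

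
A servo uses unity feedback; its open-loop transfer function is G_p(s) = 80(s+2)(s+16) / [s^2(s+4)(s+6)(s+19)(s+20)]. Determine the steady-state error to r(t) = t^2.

System type = 2 (two poles at s=0).
K_a = lim_{s→0} s^2·G_p(s) = 80·2·16 / (4·6·19·20) = 16/57.
r(t) = t^2 gives R(s) = 2/s^3.
e_ss = 2/K_a = 2/(16/57) = 7.125.

7.125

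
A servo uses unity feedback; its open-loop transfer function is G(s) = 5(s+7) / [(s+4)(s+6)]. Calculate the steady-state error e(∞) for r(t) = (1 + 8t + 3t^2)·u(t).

No free integrators in G(s): this is a type 0 system. Taking each input component in turn:
  • 1: e_ss = 1/(1+K_p) with K_p=35/24 → 24/59.
  • 8t: a type-0 system cannot track it, e_ss → ∞.
  • 3t^2: a type-0 system cannot track it, e_ss → ∞.
The unbounded component dominates.

infinity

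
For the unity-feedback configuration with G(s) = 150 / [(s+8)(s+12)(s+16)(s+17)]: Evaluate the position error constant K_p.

25/4352

System type = 0 (no poles at s=0).
K_p = lim_{s→0} G(s) = 150 / (8·12·16·17) = 25/4352.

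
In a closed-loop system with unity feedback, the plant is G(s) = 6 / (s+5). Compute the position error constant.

System type = 0 (no poles at s=0).
K_p = lim_{s→0} G(s) = 6 / (5) = 1.2.

1.2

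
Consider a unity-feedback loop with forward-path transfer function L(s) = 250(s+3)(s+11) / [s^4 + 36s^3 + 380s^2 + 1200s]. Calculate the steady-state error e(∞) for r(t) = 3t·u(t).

Lowest-order denominator term is 1200s, so the open loop has 1 pole at the origin → type 1 system.
K_v = lim_{s→0} s·L(s) = 250·3·11 / 1200 = 6.875.
e_ss = 3/K_v = 3/6.875 = 24/55.

24/55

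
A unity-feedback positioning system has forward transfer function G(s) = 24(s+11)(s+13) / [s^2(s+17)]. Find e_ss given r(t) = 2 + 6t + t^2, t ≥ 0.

G(s) has two factors of s in the denominator, so the system is type 2. Treating each term separately:
  • 2: tracked with zero error.
  • 6t: tracked with zero error.
  • t^2: e_ss = 2/K_a with K_a=3432/17 → 17/1716.
Total e_ss = 17/1716.

17/1716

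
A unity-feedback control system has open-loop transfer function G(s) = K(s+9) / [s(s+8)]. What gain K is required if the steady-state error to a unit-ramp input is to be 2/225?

100

The open loop has one pole at the origin → type 1 system.
K_v = lim_{s→0} s·G(s) = K·9 / (8) = 1.125·K.
e_ss = 1/K_v = 2/225 ⇒ K_v = 112.5 ⇒ K = 112.5/1.125 = 100.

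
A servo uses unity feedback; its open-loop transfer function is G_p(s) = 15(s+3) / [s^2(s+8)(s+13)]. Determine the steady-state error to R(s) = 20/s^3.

416/9

The open loop has two poles at the origin → type 2 system.
K_a = lim_{s→0} s^2·G_p(s) = 15·3 / (8·13) = 45/104.
r(t) = 10t^2 gives R(s) = 20/s^3.
e_ss = 20/K_a = 20/(45/104) = 416/9.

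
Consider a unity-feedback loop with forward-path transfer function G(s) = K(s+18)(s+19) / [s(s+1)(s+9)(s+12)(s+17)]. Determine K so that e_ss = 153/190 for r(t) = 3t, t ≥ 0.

G(s) has one factor of s in the denominator, so the system is type 1.
K_v = lim_{s→0} s·G(s) = K·18·19 / (1·9·12·17) = (19/102)·K.
e_ss = 3/K_v = 153/190 ⇒ K_v = 190/51 ⇒ K = (190/51)/(19/102) = 20.

20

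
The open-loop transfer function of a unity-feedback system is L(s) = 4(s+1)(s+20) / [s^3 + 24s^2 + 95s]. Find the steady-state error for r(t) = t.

1.1875

Factoring s from the denominator leaves a polynomial with constant term 95, so the system is type 1.
K_v = lim_{s→0} s·L(s) = 4·1·20 / 95 = 16/19.
e_ss = 1/K_v = 1/(16/19) = 1.1875.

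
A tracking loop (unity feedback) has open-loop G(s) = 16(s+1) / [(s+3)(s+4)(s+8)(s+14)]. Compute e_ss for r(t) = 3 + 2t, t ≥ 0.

No free integrators in G(s): this is a type 0 system. Taking each input component in turn:
  • 3: e_ss = 3/(1+K_p) with K_p=1/84 → 252/85.
  • 2t: a type-0 system cannot track it, e_ss → ∞.
The unbounded component dominates.

infinity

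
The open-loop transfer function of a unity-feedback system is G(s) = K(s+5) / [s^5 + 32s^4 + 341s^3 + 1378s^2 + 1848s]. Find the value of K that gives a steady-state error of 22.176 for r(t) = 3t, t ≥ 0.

Lowest-order denominator term is 1848s, so the open loop has 1 pole at the origin → type 1 system.
K_v = lim_{s→0} s·G(s) = K·5 / 1848 = (5/1848)·K.
e_ss = 3/K_v = 22.176 ⇒ K_v = 125/924 ⇒ K = (125/924)/(5/1848) = 50.

50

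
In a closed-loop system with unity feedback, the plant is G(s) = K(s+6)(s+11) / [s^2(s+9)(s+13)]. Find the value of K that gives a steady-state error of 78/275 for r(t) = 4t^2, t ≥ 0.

The open loop has two poles at the origin → type 2 system.
K_a = lim_{s→0} s^2·G(s) = K·6·11 / (9·13) = (22/39)·K.
e_ss = 8/K_a = 78/275 ⇒ K_a = 1100/39 ⇒ K = (1100/39)/(22/39) = 50.

50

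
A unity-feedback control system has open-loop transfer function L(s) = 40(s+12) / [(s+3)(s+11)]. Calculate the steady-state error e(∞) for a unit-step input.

System type = 0 (no poles at s=0).
K_p = lim_{s→0} L(s) = 40·12 / (3·11) = 160/11.
e_ss = 1/(1 + K_p) = 1/(171/11) = 11/171.

11/171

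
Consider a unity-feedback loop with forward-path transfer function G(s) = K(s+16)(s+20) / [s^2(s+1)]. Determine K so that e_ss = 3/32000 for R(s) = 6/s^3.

200

The open loop has two poles at the origin → type 2 system.
K_a = lim_{s→0} s^2·G(s) = K·16·20 / (1) = 320·K.
e_ss = 6/K_a = 3/32000 ⇒ K_a = 64000 ⇒ K = 64000/320 = 200.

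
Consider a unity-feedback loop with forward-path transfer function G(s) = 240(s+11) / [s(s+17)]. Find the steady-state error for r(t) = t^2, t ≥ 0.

The open loop has one pole at the origin → type 1 system.
K_a = lim_{s→0} s^2·G(s) = 0; the steady-state error to this parabolic input grows without bound.

infinity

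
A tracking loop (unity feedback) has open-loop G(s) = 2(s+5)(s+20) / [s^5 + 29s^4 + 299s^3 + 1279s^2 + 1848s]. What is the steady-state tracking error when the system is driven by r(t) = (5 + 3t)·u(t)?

27.72

Factoring s from the denominator leaves a polynomial with constant term 1848, so the system is type 1. Treating each term separately:
  • 5: tracked with zero error.
  • 3t: e_ss = 3/K_v with K_v=25/231 → 27.72.
Total e_ss = 27.72.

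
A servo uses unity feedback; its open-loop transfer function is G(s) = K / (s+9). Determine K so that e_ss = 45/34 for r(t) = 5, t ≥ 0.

25

No free integrators in G(s): this is a type 0 system.
K_p = lim_{s→0} G(s) = K / (9) = (1/9)·K.
e_ss = 5/(1 + K_p) = 45/34 ⇒ 1 + (1/9)·K = 34/9 ⇒ K = 25.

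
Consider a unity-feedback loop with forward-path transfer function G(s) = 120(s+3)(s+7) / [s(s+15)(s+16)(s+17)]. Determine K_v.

One free integrator in G(s): this is a type 1 system.
K_v = lim_{s→0} s·G(s) = 120·3·7 / (15·16·17) = 21/34.

21/34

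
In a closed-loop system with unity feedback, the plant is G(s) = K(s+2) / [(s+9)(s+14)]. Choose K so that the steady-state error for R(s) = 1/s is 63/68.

The open loop has no poles at the origin → type 0 system.
K_p = lim_{s→0} G(s) = K·2 / (9·14) = (1/63)·K.
e_ss = 1/(1 + K_p) = 63/68 ⇒ 1 + (1/63)·K = 68/63 ⇒ K = 5.

5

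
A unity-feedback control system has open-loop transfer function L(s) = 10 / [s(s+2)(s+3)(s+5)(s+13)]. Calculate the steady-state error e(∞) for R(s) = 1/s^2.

L(s) has one factor of s in the denominator, so the system is type 1.
K_v = lim_{s→0} s·L(s) = 10 / (2·3·5·13) = 1/39.
e_ss = 1/K_v = 1/(1/39) = 39.

39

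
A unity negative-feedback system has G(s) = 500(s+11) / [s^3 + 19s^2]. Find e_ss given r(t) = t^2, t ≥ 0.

19/2750

Factoring s^2 from the denominator leaves a polynomial with constant term 19, so the system is type 2.
K_a = lim_{s→0} s^2·G(s) = 500·11 / 19 = 5500/19.
r(t) = t^2 gives R(s) = 2/s^3.
e_ss = 2/K_a = 2/(5500/19) = 19/2750.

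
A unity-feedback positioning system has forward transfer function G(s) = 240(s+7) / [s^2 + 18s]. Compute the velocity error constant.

280/3

Factoring s from the denominator leaves a polynomial with constant term 18, so the system is type 1.
K_v = lim_{s→0} s·G(s) = 240·7 / 18 = 280/3.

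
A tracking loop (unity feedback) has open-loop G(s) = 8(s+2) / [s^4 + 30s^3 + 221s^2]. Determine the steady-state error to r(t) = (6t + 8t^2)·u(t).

221

Factoring s^2 from the denominator leaves a polynomial with constant term 221, so the system is type 2. Taking each input component in turn:
  • 6t: tracked with zero error.
  • 8t^2: e_ss = 16/K_a with K_a=16/221 → 221.
Total e_ss = 221.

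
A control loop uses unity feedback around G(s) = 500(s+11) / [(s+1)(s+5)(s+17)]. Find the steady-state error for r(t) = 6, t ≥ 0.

System type = 0 (no poles at s=0).
K_p = lim_{s→0} G(s) = 500·11 / (1·5·17) = 1100/17.
e_ss = 6/(1 + K_p) = 6/(1117/17) = 102/1117.

102/1117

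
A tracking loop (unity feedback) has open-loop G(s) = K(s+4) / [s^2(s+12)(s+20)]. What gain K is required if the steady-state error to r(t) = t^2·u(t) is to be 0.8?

150

Two free integrators in G(s): this is a type 2 system.
K_a = lim_{s→0} s^2·G(s) = K·4 / (12·20) = (1/60)·K.
e_ss = 2/K_a = 0.8 ⇒ K_a = 2.5 ⇒ K = 2.5/(1/60) = 150.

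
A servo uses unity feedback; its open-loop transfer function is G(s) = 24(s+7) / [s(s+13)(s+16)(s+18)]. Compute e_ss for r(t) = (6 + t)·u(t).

156/7

One free integrator in G(s): this is a type 1 system. Treating each term separately:
  • 6: tracked with zero error.
  • t: e_ss = 1/K_v with K_v=7/156 → 156/7.
Total e_ss = 156/7.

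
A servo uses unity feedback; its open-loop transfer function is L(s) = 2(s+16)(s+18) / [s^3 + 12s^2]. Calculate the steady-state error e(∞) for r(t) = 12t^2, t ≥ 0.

0.5

Lowest-order denominator term is 12s^2, so the open loop has 2 poles at the origin → type 2 system.
K_a = lim_{s→0} s^2·L(s) = 2·16·18 / 12 = 48.
r(t) = 12t^2 gives R(s) = 24/s^3.
e_ss = 24/K_a = 24/48 = 0.5.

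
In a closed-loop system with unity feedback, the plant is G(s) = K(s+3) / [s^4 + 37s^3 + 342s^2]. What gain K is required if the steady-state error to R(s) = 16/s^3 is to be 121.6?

Factoring s^2 from the denominator leaves a polynomial with constant term 342, so the system is type 2.
K_a = lim_{s→0} s^2·G(s) = K·3 / 342 = (1/114)·K.
e_ss = 16/K_a = 121.6 ⇒ K_a = 5/38 ⇒ K = (5/38)/(1/114) = 15.

15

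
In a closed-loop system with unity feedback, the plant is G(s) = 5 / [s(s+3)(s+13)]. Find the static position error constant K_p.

K_p = lim_{s→0} G(s); with 1 pole at the origin the limit diverges, so K_p = ∞.

infinity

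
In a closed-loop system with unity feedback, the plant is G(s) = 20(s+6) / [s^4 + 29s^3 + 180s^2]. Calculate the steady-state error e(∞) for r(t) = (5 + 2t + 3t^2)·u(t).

Factoring s^2 from the denominator leaves a polynomial with constant term 180, so the system is type 2. Treating each term separately:
  • 5: tracked with zero error.
  • 2t: tracked with zero error.
  • 3t^2: e_ss = 6/K_a with K_a=2/3 → 9.
Total e_ss = 9.

9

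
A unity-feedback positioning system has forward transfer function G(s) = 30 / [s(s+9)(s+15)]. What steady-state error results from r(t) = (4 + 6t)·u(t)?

The open loop has one pole at the origin → type 1 system. Taking each input component in turn:
  • 4: tracked with zero error.
  • 6t: e_ss = 6/K_v with K_v=2/9 → 27.
Total e_ss = 27.

27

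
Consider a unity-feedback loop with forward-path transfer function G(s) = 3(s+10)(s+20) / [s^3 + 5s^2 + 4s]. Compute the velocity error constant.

150

Factoring s from the denominator leaves a polynomial with constant term 4, so the system is type 1.
K_v = lim_{s→0} s·G(s) = 3·10·20 / 4 = 150.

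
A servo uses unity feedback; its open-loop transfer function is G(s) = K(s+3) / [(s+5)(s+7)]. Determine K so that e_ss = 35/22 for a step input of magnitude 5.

The open loop has no poles at the origin → type 0 system.
K_p = lim_{s→0} G(s) = K·3 / (5·7) = (3/35)·K.
e_ss = 5/(1 + K_p) = 35/22 ⇒ 1 + (3/35)·K = 22/7 ⇒ K = 25.

25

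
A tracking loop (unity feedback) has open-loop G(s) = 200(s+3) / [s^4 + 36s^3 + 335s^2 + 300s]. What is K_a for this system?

Factoring s from the denominator leaves a polynomial with constant term 300, so the system is type 1.
K_a = lim_{s→0} s^2·G(s) = 0 (the extra factor of s kills the finite limit).

0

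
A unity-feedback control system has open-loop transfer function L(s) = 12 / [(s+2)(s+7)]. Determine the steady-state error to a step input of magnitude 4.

28/13

The open loop has no poles at the origin → type 0 system.
K_p = lim_{s→0} L(s) = 12 / (2·7) = 6/7.
e_ss = 4/(1 + K_p) = 4/(13/7) = 28/13.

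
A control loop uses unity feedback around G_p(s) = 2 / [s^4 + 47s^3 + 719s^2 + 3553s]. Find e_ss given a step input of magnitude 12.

Lowest-order denominator term is 3553s, so the open loop has 1 pole at the origin → type 1 system.
A type-1 system has K_p = ∞, so it tracks a step input with zero steady-state error.

0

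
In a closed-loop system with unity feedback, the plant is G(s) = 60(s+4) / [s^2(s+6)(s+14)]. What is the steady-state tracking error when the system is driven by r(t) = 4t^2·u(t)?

Two free integrators in G(s): this is a type 2 system.
K_a = lim_{s→0} s^2·G(s) = 60·4 / (6·14) = 20/7.
r(t) = 4t^2 gives R(s) = 8/s^3.
e_ss = 8/K_a = 8/(20/7) = 2.8.

2.8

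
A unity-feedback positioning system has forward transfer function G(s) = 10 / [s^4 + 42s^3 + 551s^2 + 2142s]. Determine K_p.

infinity

K_p = lim_{s→0} G(s); with 1 pole at the origin the limit diverges, so K_p = ∞.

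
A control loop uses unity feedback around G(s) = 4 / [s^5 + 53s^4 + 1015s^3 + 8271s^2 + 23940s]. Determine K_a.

Lowest-order denominator term is 23940s, so the open loop has 1 pole at the origin → type 1 system.
K_a = lim_{s→0} s^2·G(s) = 0 (the extra factor of s kills the finite limit).

0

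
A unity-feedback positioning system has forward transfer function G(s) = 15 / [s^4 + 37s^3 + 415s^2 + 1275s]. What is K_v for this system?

1/85

Lowest-order denominator term is 1275s, so the open loop has 1 pole at the origin → type 1 system.
K_v = lim_{s→0} s·G(s) = 15 / 1275 = 1/85.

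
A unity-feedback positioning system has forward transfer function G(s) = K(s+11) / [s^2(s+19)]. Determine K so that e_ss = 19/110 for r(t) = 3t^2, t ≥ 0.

G(s) has two factors of s in the denominator, so the system is type 2.
K_a = lim_{s→0} s^2·G(s) = K·11 / (19) = (11/19)·K.
e_ss = 6/K_a = 19/110 ⇒ K_a = 660/19 ⇒ K = (660/19)/(11/19) = 60.

60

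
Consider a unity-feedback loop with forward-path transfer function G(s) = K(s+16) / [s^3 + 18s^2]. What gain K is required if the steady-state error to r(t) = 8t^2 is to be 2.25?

Lowest-order denominator term is 18s^2, so the open loop has 2 poles at the origin → type 2 system.
K_a = lim_{s→0} s^2·G(s) = K·16 / 18 = (8/9)·K.
e_ss = 16/K_a = 2.25 ⇒ K_a = 64/9 ⇒ K = (64/9)/(8/9) = 8.

8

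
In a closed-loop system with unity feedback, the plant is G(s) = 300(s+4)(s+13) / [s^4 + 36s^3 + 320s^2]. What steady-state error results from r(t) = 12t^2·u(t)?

The denominator has no term below 320s^2 — 2 poles at s=0, type 2.
K_a = lim_{s→0} s^2·G(s) = 300·4·13 / 320 = 48.75.
r(t) = 12t^2 gives R(s) = 24/s^3.
e_ss = 24/K_a = 24/48.75 = 32/65.

32/65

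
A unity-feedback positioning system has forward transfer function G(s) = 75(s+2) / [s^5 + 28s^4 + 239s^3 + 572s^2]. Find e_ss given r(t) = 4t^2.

The denominator has no term below 572s^2 — 2 poles at s=0, type 2.
K_a = lim_{s→0} s^2·G(s) = 75·2 / 572 = 75/286.
r(t) = 4t^2 gives R(s) = 8/s^3.
e_ss = 8/K_a = 8/(75/286) = 2288/75.

2288/75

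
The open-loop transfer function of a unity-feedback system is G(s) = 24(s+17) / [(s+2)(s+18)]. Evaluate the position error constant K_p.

No free integrators in G(s): this is a type 0 system.
K_p = lim_{s→0} G(s) = 24·17 / (2·18) = 34/3.

34/3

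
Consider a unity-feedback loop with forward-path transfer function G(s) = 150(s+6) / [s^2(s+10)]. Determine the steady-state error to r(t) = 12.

0

System type = 2 (two poles at s=0).
A type-2 system has K_p = ∞, so it tracks a step input with zero steady-state error.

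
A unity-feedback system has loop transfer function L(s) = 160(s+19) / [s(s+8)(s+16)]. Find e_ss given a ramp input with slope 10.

One free integrator in L(s): this is a type 1 system.
K_v = lim_{s→0} s·L(s) = 160·19 / (8·16) = 23.75.
e_ss = 10/K_v = 10/23.75 = 8/19.

8/19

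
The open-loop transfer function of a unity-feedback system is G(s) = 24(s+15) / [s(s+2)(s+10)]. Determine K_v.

18

System type = 1 (one pole at s=0).
K_v = lim_{s→0} s·G(s) = 24·15 / (2·10) = 18.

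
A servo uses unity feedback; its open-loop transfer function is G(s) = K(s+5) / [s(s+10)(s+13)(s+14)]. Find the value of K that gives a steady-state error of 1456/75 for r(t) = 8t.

150

One free integrator in G(s): this is a type 1 system.
K_v = lim_{s→0} s·G(s) = K·5 / (10·13·14) = (1/364)·K.
e_ss = 8/K_v = 1456/75 ⇒ K_v = 75/182 ⇒ K = (75/182)/(1/364) = 150.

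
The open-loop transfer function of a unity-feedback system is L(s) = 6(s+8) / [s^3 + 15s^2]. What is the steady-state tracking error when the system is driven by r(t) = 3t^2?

1.875

The denominator has no term below 15s^2 — 2 poles at s=0, type 2.
K_a = lim_{s→0} s^2·L(s) = 6·8 / 15 = 3.2.
r(t) = 3t^2 gives R(s) = 6/s^3.
e_ss = 6/K_a = 6/3.2 = 1.875.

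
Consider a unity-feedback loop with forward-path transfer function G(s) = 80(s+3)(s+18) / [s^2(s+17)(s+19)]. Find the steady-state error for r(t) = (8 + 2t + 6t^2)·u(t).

323/360

G(s) has two factors of s in the denominator, so the system is type 2. Taking each input component in turn:
  • 8: tracked with zero error.
  • 2t: tracked with zero error.
  • 6t^2: e_ss = 12/K_a with K_a=4320/323 → 323/360.
Total e_ss = 323/360.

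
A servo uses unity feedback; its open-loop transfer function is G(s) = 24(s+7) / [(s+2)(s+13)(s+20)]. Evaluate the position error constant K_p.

21/65

No free integrators in G(s): this is a type 0 system.
K_p = lim_{s→0} G(s) = 24·7 / (2·13·20) = 21/65.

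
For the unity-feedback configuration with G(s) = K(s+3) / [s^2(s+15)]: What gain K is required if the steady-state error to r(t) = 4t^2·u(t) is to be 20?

2

System type = 2 (two poles at s=0).
K_a = lim_{s→0} s^2·G(s) = K·3 / (15) = 0.2·K.
e_ss = 8/K_a = 20 ⇒ K_a = 0.4 ⇒ K = 0.4/0.2 = 2.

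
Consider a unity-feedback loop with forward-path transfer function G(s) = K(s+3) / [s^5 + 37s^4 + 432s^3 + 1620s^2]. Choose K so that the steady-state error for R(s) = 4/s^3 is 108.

Lowest-order denominator term is 1620s^2, so the open loop has 2 poles at the origin → type 2 system.
K_a = lim_{s→0} s^2·G(s) = K·3 / 1620 = (1/540)·K.
e_ss = 4/K_a = 108 ⇒ K_a = 1/27 ⇒ K = (1/27)/(1/540) = 20.

20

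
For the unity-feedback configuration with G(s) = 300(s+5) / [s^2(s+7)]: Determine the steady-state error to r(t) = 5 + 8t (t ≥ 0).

G(s) has two factors of s in the denominator, so the system is type 2. Taking each input component in turn:
  • 5: tracked with zero error.
  • 8t: tracked with zero error.
Total e_ss = 0.

0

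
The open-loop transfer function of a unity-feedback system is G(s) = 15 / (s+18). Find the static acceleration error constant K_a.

0

G(s) has no factors of s in the denominator, so the system is type 0.
K_a = lim_{s→0} s^2·G(s) = 0 (the extra factor of s kills the finite limit).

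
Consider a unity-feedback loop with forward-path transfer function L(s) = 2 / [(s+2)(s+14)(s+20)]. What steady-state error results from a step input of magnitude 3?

System type = 0 (no poles at s=0).
K_p = lim_{s→0} L(s) = 2 / (2·14·20) = 1/280.
e_ss = 3/(1 + K_p) = 3/(281/280) = 840/281.

840/281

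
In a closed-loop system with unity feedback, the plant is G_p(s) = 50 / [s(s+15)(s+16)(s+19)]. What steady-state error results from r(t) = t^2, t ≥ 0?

infinity

System type = 1 (one pole at s=0).
For a type-1 system K_a = 0, so e_ss to a parabolic input is unbounded.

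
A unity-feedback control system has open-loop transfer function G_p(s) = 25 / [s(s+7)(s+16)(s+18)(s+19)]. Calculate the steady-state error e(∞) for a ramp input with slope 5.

One free integrator in G_p(s): this is a type 1 system.
K_v = lim_{s→0} s·G_p(s) = 25 / (7·16·18·19) = 25/38304.
e_ss = 5/K_v = 5/(25/38304) = 7660.8.

7660.8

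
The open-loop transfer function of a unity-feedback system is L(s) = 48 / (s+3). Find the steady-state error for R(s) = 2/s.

2/17

L(s) has no factors of s in the denominator, so the system is type 0.
K_p = lim_{s→0} L(s) = 48 / (3) = 16.
e_ss = 2/(1 + K_p) = 2/17.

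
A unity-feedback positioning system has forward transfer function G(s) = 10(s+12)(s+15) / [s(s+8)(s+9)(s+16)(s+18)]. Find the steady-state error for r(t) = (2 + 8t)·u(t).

The open loop has one pole at the origin → type 1 system. Treating each term separately:
  • 2: tracked with zero error.
  • 8t: e_ss = 8/K_v with K_v=25/288 → 92.16.
Total e_ss = 92.16.

92.16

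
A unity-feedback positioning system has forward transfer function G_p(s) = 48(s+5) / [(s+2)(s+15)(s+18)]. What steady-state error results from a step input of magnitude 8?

No free integrators in G_p(s): this is a type 0 system.
K_p = lim_{s→0} G_p(s) = 48·5 / (2·15·18) = 4/9.
e_ss = 8/(1 + K_p) = 8/(13/9) = 72/13.

72/13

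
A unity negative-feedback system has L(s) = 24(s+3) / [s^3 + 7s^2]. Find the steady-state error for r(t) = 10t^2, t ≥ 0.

The denominator has no term below 7s^2 — 2 poles at s=0, type 2.
K_a = lim_{s→0} s^2·L(s) = 24·3 / 7 = 72/7.
r(t) = 10t^2 gives R(s) = 20/s^3.
e_ss = 20/K_a = 20/(72/7) = 35/18.

35/18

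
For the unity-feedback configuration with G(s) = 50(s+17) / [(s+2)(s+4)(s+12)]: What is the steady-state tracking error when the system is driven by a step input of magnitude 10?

No free integrators in G(s): this is a type 0 system.
K_p = lim_{s→0} G(s) = 50·17 / (2·4·12) = 425/48.
e_ss = 10/(1 + K_p) = 10/(473/48) = 480/473.

480/473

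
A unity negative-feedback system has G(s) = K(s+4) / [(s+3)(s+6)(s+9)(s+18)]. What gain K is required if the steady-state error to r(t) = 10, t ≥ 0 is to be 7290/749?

System type = 0 (no poles at s=0).
K_p = lim_{s→0} G(s) = K·4 / (3·6·9·18) = (1/729)·K.
e_ss = 10/(1 + K_p) = 7290/749 ⇒ 1 + (1/729)·K = 749/729 ⇒ K = 20.

20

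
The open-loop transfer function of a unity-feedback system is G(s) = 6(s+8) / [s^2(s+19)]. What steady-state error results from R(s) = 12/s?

0

The open loop has two poles at the origin → type 2 system.
K_p = ∞ for a type-2 system; e_ss to a step is zero.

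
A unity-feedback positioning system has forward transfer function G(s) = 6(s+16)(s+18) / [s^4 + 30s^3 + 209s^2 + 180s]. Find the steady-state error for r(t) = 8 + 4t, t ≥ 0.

5/12

Factoring s from the denominator leaves a polynomial with constant term 180, so the system is type 1. By superposition:
  • 8: tracked with zero error.
  • 4t: e_ss = 4/K_v with K_v=9.6 → 5/12.
Total e_ss = 5/12.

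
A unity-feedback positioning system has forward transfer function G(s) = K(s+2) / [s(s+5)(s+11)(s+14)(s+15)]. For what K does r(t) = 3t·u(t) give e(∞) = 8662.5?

2

The open loop has one pole at the origin → type 1 system.
K_v = lim_{s→0} s·G(s) = K·2 / (5·11·14·15) = (1/5775)·K.
e_ss = 3/K_v = 8662.5 ⇒ K_v = 2/5775 ⇒ K = (2/5775)/(1/5775) = 2.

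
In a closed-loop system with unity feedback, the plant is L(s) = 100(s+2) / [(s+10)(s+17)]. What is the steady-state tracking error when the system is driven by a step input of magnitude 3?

No free integrators in L(s): this is a type 0 system.
K_p = lim_{s→0} L(s) = 100·2 / (10·17) = 20/17.
e_ss = 3/(1 + K_p) = 3/(37/17) = 51/37.

51/37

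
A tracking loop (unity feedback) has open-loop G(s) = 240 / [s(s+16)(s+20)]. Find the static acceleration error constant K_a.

0

G(s) has one factor of s in the denominator, so the system is type 1.
K_a = lim_{s→0} s^2·G(s) = 0 (the extra factor of s kills the finite limit).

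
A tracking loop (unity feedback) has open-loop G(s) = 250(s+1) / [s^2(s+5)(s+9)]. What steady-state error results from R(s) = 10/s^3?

1.8

G(s) has two factors of s in the denominator, so the system is type 2.
K_a = lim_{s→0} s^2·G(s) = 250·1 / (5·9) = 50/9.
r(t) = 5t^2 gives R(s) = 10/s^3.
e_ss = 10/K_a = 10/(50/9) = 1.8.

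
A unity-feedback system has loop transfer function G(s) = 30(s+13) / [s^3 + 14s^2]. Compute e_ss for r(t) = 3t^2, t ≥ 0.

14/65

The denominator has no term below 14s^2 — 2 poles at s=0, type 2.
K_a = lim_{s→0} s^2·G(s) = 30·13 / 14 = 195/7.
r(t) = 3t^2 gives R(s) = 6/s^3.
e_ss = 6/K_a = 6/(195/7) = 14/65.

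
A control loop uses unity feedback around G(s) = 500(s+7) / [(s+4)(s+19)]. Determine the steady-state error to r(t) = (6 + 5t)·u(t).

The open loop has no poles at the origin → type 0 system. Taking each input component in turn:
  • 6: e_ss = 6/(1+K_p) with K_p=875/19 → 19/149.
  • 5t: a type-0 system cannot track it, e_ss → ∞.
The unbounded component dominates.

infinity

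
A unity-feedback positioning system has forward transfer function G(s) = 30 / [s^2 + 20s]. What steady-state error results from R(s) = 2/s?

Lowest-order denominator term is 20s, so the open loop has 1 pole at the origin → type 1 system.
A type-1 system has K_p = ∞, so it tracks a step input with zero steady-state error.

0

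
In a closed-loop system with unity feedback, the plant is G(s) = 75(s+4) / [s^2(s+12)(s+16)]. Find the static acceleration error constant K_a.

Two free integrators in G(s): this is a type 2 system.
K_a = lim_{s→0} s^2·G(s) = 75·4 / (12·16) = 1.5625.

1.5625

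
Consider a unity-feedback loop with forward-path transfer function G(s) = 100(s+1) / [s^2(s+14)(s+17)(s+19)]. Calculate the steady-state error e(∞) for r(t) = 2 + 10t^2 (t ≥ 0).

G(s) has two factors of s in the denominator, so the system is type 2. Treating each term separately:
  • 2: tracked with zero error.
  • 10t^2: e_ss = 20/K_a with K_a=50/2261 → 904.4.
Total e_ss = 904.4.

904.4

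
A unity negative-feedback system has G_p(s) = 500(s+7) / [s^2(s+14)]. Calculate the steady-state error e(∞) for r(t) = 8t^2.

The open loop has two poles at the origin → type 2 system.
K_a = lim_{s→0} s^2·G_p(s) = 500·7 / (14) = 250.
r(t) = 8t^2 gives R(s) = 16/s^3.
e_ss = 16/K_a = 16/250 = 0.064.

0.064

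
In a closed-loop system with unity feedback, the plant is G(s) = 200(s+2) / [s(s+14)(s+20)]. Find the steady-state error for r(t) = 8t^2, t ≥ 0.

infinity

System type = 1 (one pole at s=0).
For a type-1 system K_a = 0, so e_ss to a parabolic input is unbounded.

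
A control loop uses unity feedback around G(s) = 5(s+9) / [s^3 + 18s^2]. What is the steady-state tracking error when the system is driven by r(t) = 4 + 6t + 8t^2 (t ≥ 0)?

The denominator has no term below 18s^2 — 2 poles at s=0, type 2. Taking each input component in turn:
  • 4: tracked with zero error.
  • 6t: tracked with zero error.
  • 8t^2: e_ss = 16/K_a with K_a=2.5 → 6.4.
Total e_ss = 6.4.

6.4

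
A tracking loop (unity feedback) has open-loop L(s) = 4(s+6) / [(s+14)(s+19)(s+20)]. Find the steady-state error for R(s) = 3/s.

1995/668

No free integrators in L(s): this is a type 0 system.
K_p = lim_{s→0} L(s) = 4·6 / (14·19·20) = 3/665.
e_ss = 3/(1 + K_p) = 3/(668/665) = 1995/668.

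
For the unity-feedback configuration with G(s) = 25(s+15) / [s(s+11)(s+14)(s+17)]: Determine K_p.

K_p = lim_{s→0} G(s); with 1 pole at the origin the limit diverges, so K_p = ∞.

infinity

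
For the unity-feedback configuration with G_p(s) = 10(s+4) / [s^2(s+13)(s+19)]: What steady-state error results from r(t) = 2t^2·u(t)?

System type = 2 (two poles at s=0).
K_a = lim_{s→0} s^2·G_p(s) = 10·4 / (13·19) = 40/247.
r(t) = 2t^2 gives R(s) = 4/s^3.
e_ss = 4/K_a = 4/(40/247) = 24.7.

24.7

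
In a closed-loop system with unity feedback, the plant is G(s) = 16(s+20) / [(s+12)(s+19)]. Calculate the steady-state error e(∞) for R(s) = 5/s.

285/137

The open loop has no poles at the origin → type 0 system.
K_p = lim_{s→0} G(s) = 16·20 / (12·19) = 80/57.
e_ss = 5/(1 + K_p) = 5/(137/57) = 285/137.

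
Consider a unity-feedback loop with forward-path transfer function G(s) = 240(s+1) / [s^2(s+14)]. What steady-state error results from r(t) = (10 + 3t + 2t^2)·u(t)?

The open loop has two poles at the origin → type 2 system. Treating each term separately:
  • 10: tracked with zero error.
  • 3t: tracked with zero error.
  • 2t^2: e_ss = 4/K_a with K_a=120/7 → 7/30.
Total e_ss = 7/30.

7/30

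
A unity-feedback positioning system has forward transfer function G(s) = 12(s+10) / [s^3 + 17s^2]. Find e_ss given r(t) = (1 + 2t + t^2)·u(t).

The denominator has no term below 17s^2 — 2 poles at s=0, type 2. By superposition:
  • 1: tracked with zero error.
  • 2t: tracked with zero error.
  • t^2: e_ss = 2/K_a with K_a=120/17 → 17/60.
Total e_ss = 17/60.

17/60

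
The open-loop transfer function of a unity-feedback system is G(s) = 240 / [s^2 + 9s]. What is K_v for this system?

The denominator has no term below 9s — 1 pole at s=0, type 1.
K_v = lim_{s→0} s·G(s) = 240 / 9 = 80/3.

80/3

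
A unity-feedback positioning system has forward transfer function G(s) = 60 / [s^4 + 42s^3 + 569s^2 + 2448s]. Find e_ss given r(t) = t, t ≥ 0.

Lowest-order denominator term is 2448s, so the open loop has 1 pole at the origin → type 1 system.
K_v = lim_{s→0} s·G(s) = 60 / 2448 = 5/204.
e_ss = 1/K_v = 1/(5/204) = 40.8.

40.8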